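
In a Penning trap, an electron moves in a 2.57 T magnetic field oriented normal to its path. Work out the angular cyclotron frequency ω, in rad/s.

ω = qB/m = (1×1.60×10^-19)(2.57) / (9.11×10^-31) = 4.51×10^11 rad/s.

ω ≈ 4.51×10^11 rad/s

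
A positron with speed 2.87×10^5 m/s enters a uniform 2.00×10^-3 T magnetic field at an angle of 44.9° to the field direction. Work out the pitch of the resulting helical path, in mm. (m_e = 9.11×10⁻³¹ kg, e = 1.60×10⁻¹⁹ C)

pitch ≈ 3.64 mm

The velocity component along B is v∥ = v cos44.9° = 2.03×10^5 m/s.
The cyclotron period T = 2πm/(qB) = 1.79×10^-8 s is set by m, q, B alone.
Pitch = v∥·T = (2.03×10^5)(1.79×10^-8) = 3.64×10^-3 m.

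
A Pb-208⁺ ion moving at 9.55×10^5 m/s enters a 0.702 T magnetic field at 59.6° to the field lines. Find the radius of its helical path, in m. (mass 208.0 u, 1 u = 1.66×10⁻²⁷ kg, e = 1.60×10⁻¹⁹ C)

r ≈ 2.53 m

Only the perpendicular component v⊥ = v sin59.6° = 8.24×10^5 m/s is bent by the field.
r = m v⊥ /(qB) = (3.45×10^-25)(8.24×10^5) / [(1×1.60×10^-19)(0.702)] = 2.53 m.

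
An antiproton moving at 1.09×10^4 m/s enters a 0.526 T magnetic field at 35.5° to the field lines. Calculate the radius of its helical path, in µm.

r ≈ 126 µm

Only the perpendicular component v⊥ = v sin35.5° = 6330 m/s is bent by the field.
r = m v⊥ /(qB) = (1.67×10^-27)(6330) / [(1×1.60×10^-19)(0.526)] = 1.26×10^-4 m.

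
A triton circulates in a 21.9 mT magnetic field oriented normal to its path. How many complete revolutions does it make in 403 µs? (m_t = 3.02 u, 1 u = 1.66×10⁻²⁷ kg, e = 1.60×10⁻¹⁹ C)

N = 44

T = 2πm/(qB) = 2π(5.0132×10^-27) / [(1×1.60×10^-19)(0.0219)] = 8.9894×10^-6 s.
N = t/T = 4.03×10^-4 / 8.9894×10^-6 ≈ 44.83, so 44 complete revolutions.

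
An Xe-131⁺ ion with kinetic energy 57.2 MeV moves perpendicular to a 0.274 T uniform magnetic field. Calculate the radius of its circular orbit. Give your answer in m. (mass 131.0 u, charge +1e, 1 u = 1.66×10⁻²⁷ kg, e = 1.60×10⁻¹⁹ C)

r ≈ 45.5 m

Convert the energy: K = 57.2 MeV = 9.15×10^-12 J.
v = √(2K/m) = √(2·9.15×10^-12/2.17×10^-25) = 9.17×10^6 m/s.
r = mv/(qB) = (2.17×10^-25)(9.17×10^6) / [(1×1.60×10^-19)(0.274)] = 45.5 m.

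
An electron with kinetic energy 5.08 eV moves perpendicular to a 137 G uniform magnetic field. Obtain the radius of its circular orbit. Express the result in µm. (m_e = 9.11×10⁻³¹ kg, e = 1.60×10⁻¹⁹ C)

Convert the energy: K = 5.08 eV = 8.13×10^-19 J.
v = √(2K/m) = √(2·8.13×10^-19/9.11×10^-31) = 1.34×10^6 m/s.
r = mv/(qB) = (9.11×10^-31)(1.34×10^6) / [(1×1.60×10^-19)(0.0137)] = 5.55×10^-4 m.

r ≈ 555 µm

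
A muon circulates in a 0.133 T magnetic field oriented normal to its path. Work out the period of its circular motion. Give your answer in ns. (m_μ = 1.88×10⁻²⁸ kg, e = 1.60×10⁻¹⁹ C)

The cyclotron period is independent of speed: T = 2πm/(qB).
T = 2π(1.88×10^-28) / [(1×1.60×10^-19)(0.133)] = 5.55×10^-8 s.

T ≈ 55.5 ns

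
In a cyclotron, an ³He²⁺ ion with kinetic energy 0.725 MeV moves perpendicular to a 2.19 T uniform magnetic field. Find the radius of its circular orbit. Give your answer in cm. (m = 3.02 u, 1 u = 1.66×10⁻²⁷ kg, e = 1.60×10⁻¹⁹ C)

r ≈ 4.87 cm

Convert the energy: K = 0.725 MeV = 1.16×10^-13 J.
v = √(2K/m) = √(2·1.16×10^-13/5.01×10^-27) = 6.80×10^6 m/s.
r = mv/(qB) = (5.01×10^-27)(6.80×10^6) / [(2×1.60×10^-19)(2.19)] = 0.0487 m.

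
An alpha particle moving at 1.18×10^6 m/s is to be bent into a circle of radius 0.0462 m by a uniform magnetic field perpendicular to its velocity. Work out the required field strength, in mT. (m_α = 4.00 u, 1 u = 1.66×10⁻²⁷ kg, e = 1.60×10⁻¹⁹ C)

B ≈ 530 mT

qvB = mv²/r gives B = mv/(qr).
B = (6.64×10^-27)(1.18×10^6) / [(2×1.60×10^-19)(0.0462)] = 0.530 T.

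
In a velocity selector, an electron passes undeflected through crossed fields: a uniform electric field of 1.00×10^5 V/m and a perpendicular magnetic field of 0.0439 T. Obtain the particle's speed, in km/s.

v ≈ 2280 km/s

For zero net force, qE = qvB, so v = E/B.
v = (1.00×10^5) / (0.0439) = 2.28×10^6 m/s.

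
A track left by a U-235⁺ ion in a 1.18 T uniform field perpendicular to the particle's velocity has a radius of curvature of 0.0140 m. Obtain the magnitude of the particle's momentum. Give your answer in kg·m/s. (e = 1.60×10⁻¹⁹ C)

p ≈ 2.64×10^-21 kg·m/s

Since qvB = mv²/r, the momentum p = mv = qBr.
p = (1×1.60×10^-19)(1.18)(0.0140) = 2.64×10^-21 kg·m/s.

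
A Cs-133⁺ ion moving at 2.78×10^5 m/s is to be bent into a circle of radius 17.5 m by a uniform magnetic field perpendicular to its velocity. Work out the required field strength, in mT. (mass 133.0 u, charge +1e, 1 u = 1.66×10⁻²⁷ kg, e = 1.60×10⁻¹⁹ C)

B ≈ 21.9 mT

qvB = mv²/r gives B = mv/(qr).
B = (2.21×10^-25)(2.78×10^5) / [(1×1.60×10^-19)(17.5)] = 0.0219 T.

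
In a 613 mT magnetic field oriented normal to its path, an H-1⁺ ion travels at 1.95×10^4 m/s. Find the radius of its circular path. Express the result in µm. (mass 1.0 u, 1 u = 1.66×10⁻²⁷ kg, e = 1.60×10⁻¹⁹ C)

The magnetic force provides the centripetal force: qvB = mv²/r, so r = mv/(qB).
r = (1.66×10^-27 kg)(1.95×10^4 m/s) / [(1×1.60×10^-19 C)(0.613 T)] = 3.30×10^-4 m.

r ≈ 330 µm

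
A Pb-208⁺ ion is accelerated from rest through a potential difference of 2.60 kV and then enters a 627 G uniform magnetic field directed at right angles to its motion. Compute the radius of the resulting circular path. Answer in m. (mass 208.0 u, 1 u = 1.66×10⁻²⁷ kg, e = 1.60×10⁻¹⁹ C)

The kinetic energy gained is K = qV = (1×1.60×10^-19)(2600) = 4.16×10^-16 J.
v = √(2K/m) = 4.91×10^4 m/s.
r = mv/(qB) = (3.45×10^-25)(4.91×10^4) / [(1×1.60×10^-19)(0.0627)] = 1.69 m.

r ≈ 1.69 m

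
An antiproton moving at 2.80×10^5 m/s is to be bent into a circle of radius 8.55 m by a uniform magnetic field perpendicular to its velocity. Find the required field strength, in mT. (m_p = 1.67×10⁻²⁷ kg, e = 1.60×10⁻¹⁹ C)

B ≈ 0.342 mT

qvB = mv²/r gives B = mv/(qr).
B = (1.67×10^-27)(2.80×10^5) / [(1×1.60×10^-19)(8.55)] = 3.42×10^-4 T.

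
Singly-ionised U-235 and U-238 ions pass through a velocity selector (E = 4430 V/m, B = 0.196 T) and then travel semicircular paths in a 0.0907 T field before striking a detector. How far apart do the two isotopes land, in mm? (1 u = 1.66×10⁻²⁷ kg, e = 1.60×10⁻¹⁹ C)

Both emerge at v = E/B₁ = 2.26×10^4 m/s.
r = mv/(qB₂), so r₁ = 0.60757 m and r₂ = 0.61533 m, giving Δr = 7.76×10^-3 m.
After a semicircle each ion lands a diameter 2r from the entry slit, so the separation is 2Δr = 0.0155 m.

Δd ≈ 15.5 mm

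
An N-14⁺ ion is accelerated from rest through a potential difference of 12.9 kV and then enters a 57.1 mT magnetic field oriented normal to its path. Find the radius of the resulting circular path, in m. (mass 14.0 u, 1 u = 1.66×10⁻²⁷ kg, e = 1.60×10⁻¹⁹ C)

r ≈ 1.07 m

The kinetic energy gained is K = qV = (1×1.60×10^-19)(1.29×10^4) = 2.06×10^-15 J.
v = √(2K/m) = 4.21×10^5 m/s.
r = mv/(qB) = (2.32×10^-26)(4.21×10^5) / [(1×1.60×10^-19)(0.0571)] = 1.07 m.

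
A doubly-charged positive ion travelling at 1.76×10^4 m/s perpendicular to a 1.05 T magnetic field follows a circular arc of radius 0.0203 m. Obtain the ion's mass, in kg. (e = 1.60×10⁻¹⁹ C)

m ≈ 3.88×10^-25 kg

qvB = mv²/r ⇒ m = qBr/v.
m = (2×1.60×10^-19)(1.05)(0.0203) / (1.76×10^4) = 3.88×10^-25 kg.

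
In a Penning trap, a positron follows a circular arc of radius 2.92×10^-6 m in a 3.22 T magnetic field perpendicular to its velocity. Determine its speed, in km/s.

v ≈ 1650 km/s

From qvB = mv²/r, v = qBr/m.
v = (1×1.60×10^-19)(3.22)(2.92×10^-6) / (9.11×10^-31) = 1.65×10^6 m/s.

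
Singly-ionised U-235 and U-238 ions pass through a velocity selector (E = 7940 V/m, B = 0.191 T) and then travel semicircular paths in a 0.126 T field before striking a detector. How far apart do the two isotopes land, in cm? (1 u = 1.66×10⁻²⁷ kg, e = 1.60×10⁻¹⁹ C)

Both emerge at v = E/B₁ = 4.16×10^4 m/s.
r = mv/(qB₂), so r₁ = 0.8044 m and r₂ = 0.8147 m, giving Δr = 0.0103 m.
After a semicircle each ion lands a diameter 2r from the entry slit, so the separation is 2Δr = 0.0205 m.

Δd ≈ 2.05 cm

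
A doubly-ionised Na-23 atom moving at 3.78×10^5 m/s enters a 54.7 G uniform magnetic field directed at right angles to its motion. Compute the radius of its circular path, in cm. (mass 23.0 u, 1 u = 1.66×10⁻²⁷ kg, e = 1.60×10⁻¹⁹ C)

The magnetic force provides the centripetal force: qvB = mv²/r, so r = mv/(qB).
r = (3.82×10^-26 kg)(3.78×10^5 m/s) / [(2×1.60×10^-19 C)(5.47×10^-3 T)] = 8.24 m.

r ≈ 824 cm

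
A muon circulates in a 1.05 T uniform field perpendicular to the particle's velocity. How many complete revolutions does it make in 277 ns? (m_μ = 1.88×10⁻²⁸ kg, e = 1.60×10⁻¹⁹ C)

T = 2πm/(qB) = 2π(1.88×10^-28) / [(1×1.60×10^-19)(1.05)] = 7.0312×10^-9 s.
N = t/T = 2.77×10^-7 / 7.0312×10^-9 ≈ 39.40, so 39 complete revolutions.

N = 39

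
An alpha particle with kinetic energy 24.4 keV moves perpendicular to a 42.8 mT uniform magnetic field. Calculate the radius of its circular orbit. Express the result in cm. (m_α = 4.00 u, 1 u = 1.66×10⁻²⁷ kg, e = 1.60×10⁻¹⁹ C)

Convert the energy: K = 24.4 keV = 3.90×10^-15 J.
v = √(2K/m) = √(2·3.90×10^-15/6.64×10^-27) = 1.08×10^6 m/s.
r = mv/(qB) = (6.64×10^-27)(1.08×10^6) / [(2×1.60×10^-19)(0.0428)] = 0.526 m.

r ≈ 52.6 cm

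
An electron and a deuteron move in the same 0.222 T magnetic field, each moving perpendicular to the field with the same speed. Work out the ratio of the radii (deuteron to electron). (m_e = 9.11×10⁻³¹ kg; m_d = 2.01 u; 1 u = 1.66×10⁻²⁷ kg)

r = mv/(qB) ⇒ at equal v, r ∝ m/q.
r_{deuteron}/r_{electron} = 3660.

ratio ≈ 3660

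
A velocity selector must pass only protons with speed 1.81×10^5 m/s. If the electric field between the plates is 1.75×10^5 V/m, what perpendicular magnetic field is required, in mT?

qE = qvB ⇒ B = E/v = (1.75×10^5) / (1.81×10^5) = 0.967 T.

B ≈ 967 mT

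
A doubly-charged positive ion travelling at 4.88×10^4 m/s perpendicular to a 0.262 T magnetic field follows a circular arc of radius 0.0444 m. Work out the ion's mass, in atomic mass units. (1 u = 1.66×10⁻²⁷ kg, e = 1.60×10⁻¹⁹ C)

m ≈ 46.0 u

qvB = mv²/r ⇒ m = qBr/v.
m = (2×1.60×10^-19)(0.262)(0.0444) / (4.88×10^4) = 7.63×10^-26 kg = 46.0 u.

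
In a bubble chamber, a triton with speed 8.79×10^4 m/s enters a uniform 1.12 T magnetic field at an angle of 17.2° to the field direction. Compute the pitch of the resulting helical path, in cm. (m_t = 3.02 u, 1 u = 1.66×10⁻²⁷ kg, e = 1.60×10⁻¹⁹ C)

pitch ≈ 1.48 cm

The velocity component along B is v∥ = v cos17.2° = 8.40×10^4 m/s.
The cyclotron period T = 2πm/(qB) = 1.76×10^-7 s is set by m, q, B alone.
Pitch = v∥·T = (8.40×10^4)(1.76×10^-7) = 0.0148 m.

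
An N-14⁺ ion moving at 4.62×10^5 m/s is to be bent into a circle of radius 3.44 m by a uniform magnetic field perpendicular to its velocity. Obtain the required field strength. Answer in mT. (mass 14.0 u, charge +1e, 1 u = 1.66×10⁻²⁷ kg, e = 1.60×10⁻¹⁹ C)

B ≈ 19.5 mT

qvB = mv²/r gives B = mv/(qr).
B = (2.32×10^-26)(4.62×10^5) / [(1×1.60×10^-19)(3.44)] = 0.0195 T.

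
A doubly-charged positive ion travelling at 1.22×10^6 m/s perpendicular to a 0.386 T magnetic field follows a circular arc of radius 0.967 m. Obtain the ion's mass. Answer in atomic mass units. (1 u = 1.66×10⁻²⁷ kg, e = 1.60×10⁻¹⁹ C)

qvB = mv²/r ⇒ m = qBr/v.
m = (2×1.60×10^-19)(0.386)(0.967) / (1.22×10^6) = 9.79×10^-26 kg = 59.0 u.

m ≈ 59.0 u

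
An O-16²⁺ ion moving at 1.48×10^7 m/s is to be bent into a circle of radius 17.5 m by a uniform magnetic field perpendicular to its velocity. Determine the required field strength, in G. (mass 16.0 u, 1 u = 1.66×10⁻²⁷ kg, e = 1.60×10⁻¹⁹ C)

qvB = mv²/r gives B = mv/(qr).
B = (2.66×10^-26)(1.48×10^7) / [(2×1.60×10^-19)(17.5)] = 0.0702 T.

B ≈ 702 G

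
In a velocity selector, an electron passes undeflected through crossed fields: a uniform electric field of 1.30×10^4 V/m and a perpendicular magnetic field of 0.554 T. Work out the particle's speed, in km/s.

v ≈ 23.5 km/s

For zero net force, qE = qvB, so v = E/B.
v = (1.30×10^4) / (0.554) = 2.35×10^4 m/s.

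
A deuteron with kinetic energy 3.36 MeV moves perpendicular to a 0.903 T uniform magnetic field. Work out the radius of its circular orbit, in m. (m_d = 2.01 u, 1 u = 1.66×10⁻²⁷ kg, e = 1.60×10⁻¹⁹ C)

Convert the energy: K = 3.36 MeV = 5.38×10^-13 J.
v = √(2K/m) = √(2·5.38×10^-13/3.34×10^-27) = 1.80×10^7 m/s.
r = mv/(qB) = (3.34×10^-27)(1.80×10^7) / [(1×1.60×10^-19)(0.903)] = 0.415 m.

r ≈ 0.415 m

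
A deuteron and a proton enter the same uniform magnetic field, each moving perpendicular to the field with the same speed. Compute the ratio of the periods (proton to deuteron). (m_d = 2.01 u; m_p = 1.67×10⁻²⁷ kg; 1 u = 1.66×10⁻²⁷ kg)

ratio ≈ 0.501

T = 2πm/(qB) is independent of speed, so T₂/T₁ = (m₂/q₂)/(m₁/q₁).
T_{proton}/T_{deuteron} = (1.67×10^-27/1e) / (3.34×10^-27/1e) = 0.501.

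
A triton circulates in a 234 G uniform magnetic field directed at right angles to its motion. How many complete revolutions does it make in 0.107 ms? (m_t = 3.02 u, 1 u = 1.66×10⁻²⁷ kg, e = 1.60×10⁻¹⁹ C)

N = 12

T = 2πm/(qB) = 2π(5.0132×10^-27) / [(1×1.60×10^-19)(0.0234)] = 8.4132×10^-6 s.
N = t/T = 1.07×10^-4 / 8.4132×10^-6 ≈ 12.72, so 12 complete revolutions.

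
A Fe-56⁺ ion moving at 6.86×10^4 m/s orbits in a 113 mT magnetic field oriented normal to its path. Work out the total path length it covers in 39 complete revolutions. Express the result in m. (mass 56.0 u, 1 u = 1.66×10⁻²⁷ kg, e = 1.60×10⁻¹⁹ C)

L ≈ 86.4 m

r = mv/(qB) = 0.353 m, so one revolution covers 2πr = 2.22 m.
In 39 revolutions: L = 39·2πr = 86.4 m.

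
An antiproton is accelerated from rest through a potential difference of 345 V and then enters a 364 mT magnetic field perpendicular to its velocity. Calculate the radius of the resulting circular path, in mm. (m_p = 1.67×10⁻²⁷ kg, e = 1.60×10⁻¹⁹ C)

r ≈ 7.37 mm

The kinetic energy gained is K = qV = (1×1.60×10^-19)(345) = 5.52×10^-17 J.
v = √(2K/m) = 2.57×10^5 m/s.
r = mv/(qB) = (1.67×10^-27)(2.57×10^5) / [(1×1.60×10^-19)(0.364)] = 7.37×10^-3 m.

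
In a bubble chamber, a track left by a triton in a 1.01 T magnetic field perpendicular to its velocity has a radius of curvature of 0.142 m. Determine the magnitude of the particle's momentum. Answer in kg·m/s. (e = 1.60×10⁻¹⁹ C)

p ≈ 2.29×10^-20 kg·m/s

Since qvB = mv²/r, the momentum p = mv = qBr.
p = (1×1.60×10^-19)(1.01)(0.142) = 2.29×10^-20 kg·m/s.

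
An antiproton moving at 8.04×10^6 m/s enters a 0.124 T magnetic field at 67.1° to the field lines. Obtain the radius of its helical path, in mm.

Only the perpendicular component v⊥ = v sin67.1° = 7.41×10^6 m/s is bent by the field.
r = m v⊥ /(qB) = (1.67×10^-27)(7.41×10^6) / [(1×1.60×10^-19)(0.124)] = 0.623 m.

r ≈ 623 mm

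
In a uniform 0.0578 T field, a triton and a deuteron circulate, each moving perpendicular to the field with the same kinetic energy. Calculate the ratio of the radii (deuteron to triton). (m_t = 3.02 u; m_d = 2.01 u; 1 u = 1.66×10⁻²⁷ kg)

ratio ≈ 0.816

r = √(2mK)/(qB) ⇒ at equal K, r ∝ √m/q.
r_{deuteron}/r_{triton} = 0.816.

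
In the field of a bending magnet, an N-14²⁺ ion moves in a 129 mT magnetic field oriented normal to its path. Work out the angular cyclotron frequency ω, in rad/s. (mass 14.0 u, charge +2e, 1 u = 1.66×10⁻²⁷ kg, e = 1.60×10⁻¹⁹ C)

ω = qB/m = (2×1.60×10^-19)(0.129) / (2.32×10^-26) = 1.78×10^6 rad/s.

ω ≈ 1.78×10^6 rad/s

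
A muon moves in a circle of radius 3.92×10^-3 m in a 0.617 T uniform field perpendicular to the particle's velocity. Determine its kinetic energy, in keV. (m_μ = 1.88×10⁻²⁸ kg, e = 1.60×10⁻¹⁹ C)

K ≈ 2.49 keV

v = qBr/m = (1×1.60×10^-19)(0.617)(3.92×10^-3) / (1.88×10^-28) = 2.06×10^6 m/s.
K = ½mv² = 0.5·(1.88×10^-28)·(2.06×10^6)² = 3.98×10^-16 J = 2.49 keV.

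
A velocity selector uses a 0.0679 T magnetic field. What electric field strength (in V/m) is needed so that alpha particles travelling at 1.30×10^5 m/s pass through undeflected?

E ≈ 8830 V/m

qE = qvB ⇒ E = vB = (1.30×10^5)(0.0679) = 8830 V/m.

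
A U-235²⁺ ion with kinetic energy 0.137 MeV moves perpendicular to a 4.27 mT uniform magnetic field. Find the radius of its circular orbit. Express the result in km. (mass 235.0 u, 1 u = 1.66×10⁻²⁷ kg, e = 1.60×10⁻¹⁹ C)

r ≈ 0.0957 km

Convert the energy: K = 0.137 MeV = 2.19×10^-14 J.
v = √(2K/m) = √(2·2.19×10^-14/3.90×10^-25) = 3.35×10^5 m/s.
r = mv/(qB) = (3.90×10^-25)(3.35×10^5) / [(2×1.60×10^-19)(4.27×10^-3)] = 95.7 m.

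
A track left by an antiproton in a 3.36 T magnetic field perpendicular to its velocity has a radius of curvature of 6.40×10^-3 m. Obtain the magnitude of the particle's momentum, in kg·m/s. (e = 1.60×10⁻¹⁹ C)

p ≈ 3.44×10^-21 kg·m/s

Since qvB = mv²/r, the momentum p = mv = qBr.
p = (1×1.60×10^-19)(3.36)(6.40×10^-3) = 3.44×10^-21 kg·m/s.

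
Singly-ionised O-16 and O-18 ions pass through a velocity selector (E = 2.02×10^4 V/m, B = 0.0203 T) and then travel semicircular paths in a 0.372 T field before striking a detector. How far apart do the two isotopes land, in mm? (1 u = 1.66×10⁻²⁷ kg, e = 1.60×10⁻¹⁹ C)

Δd ≈ 111 mm

Both emerge at v = E/B₁ = 9.95×10^5 m/s.
r = mv/(qB₂), so r₁ = 0.4440 m and r₂ = 0.4995 m, giving Δr = 0.0555 m.
After a semicircle each ion lands a diameter 2r from the entry slit, so the separation is 2Δr = 0.111 m.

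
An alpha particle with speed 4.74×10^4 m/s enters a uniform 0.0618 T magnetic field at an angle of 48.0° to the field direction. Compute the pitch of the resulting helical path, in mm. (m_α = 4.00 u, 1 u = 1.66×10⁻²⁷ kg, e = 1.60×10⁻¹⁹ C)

The velocity component along B is v∥ = v cos48.0° = 3.17×10^4 m/s.
The cyclotron period T = 2πm/(qB) = 2.11×10^-6 s is set by m, q, B alone.
Pitch = v∥·T = (3.17×10^4)(2.11×10^-6) = 0.0669 m.

pitch ≈ 66.9 mm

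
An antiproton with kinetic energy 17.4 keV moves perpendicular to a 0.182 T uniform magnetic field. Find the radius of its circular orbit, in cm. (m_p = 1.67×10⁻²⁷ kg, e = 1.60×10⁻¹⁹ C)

r ≈ 10.5 cm

Convert the energy: K = 17.4 keV = 2.78×10^-15 J.
v = √(2K/m) = √(2·2.78×10^-15/1.67×10^-27) = 1.83×10^6 m/s.
r = mv/(qB) = (1.67×10^-27)(1.83×10^6) / [(1×1.60×10^-19)(0.182)] = 0.105 m.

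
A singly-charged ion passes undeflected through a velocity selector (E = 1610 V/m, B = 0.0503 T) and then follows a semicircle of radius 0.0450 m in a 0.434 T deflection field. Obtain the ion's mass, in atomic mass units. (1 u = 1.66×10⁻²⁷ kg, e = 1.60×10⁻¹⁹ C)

m ≈ 58.8 u

v = E/B₁ = 3.20×10^4 m/s.
From r = mv/(qB₂), m = qB₂r/v = (1×1.60×10^-19)(0.434)(0.0450) / (3.20×10^4) = 9.76×10^-26 kg.
In atomic mass units: m = 9.76×10^-26 / 1.66×10^-27 = 58.8 u.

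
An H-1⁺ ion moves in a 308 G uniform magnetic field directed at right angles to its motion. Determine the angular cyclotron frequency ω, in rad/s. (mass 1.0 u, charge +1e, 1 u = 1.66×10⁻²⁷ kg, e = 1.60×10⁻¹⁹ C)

ω ≈ 2.97×10^6 rad/s

ω = qB/m = (1×1.60×10^-19)(0.0308) / (1.66×10^-27) = 2.97×10^6 rad/s.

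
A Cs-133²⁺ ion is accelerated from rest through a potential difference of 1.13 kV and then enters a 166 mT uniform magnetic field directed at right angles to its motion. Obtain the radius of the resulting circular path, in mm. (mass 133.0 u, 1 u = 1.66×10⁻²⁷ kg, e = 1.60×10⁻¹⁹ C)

The kinetic energy gained is K = qV = (2×1.60×10^-19)(1130) = 3.62×10^-16 J.
v = √(2K/m) = 5.72×10^4 m/s.
r = mv/(qB) = (2.21×10^-25)(5.72×10^4) / [(2×1.60×10^-19)(0.166)] = 0.238 m.

r ≈ 238 mm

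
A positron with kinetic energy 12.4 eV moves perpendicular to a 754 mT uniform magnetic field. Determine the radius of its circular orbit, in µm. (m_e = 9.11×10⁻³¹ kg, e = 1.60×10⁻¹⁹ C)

r ≈ 15.8 µm

Convert the energy: K = 12.4 eV = 1.98×10^-18 J.
v = √(2K/m) = √(2·1.98×10^-18/9.11×10^-31) = 2.09×10^6 m/s.
r = mv/(qB) = (9.11×10^-31)(2.09×10^6) / [(1×1.60×10^-19)(0.754)] = 1.58×10^-5 m.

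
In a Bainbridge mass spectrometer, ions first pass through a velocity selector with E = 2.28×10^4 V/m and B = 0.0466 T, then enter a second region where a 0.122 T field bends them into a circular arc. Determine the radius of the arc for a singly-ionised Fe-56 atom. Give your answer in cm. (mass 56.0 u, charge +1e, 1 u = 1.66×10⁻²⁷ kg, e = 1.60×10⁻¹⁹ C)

The selector passes v = E/B = 2.28×10^4/0.0466 = 4.89×10^5 m/s.
In the deflection region, r = mv/(qB₂) = (9.30×10^-26)(4.89×10^5) / [(1×1.60×10^-19)(0.122)] = 2.33 m.

r ≈ 233 cm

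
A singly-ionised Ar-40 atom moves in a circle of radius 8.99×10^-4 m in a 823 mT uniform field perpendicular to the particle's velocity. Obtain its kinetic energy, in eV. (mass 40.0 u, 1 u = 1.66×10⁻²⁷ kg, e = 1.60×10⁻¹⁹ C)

K ≈ 0.660 eV

v = qBr/m = (1×1.60×10^-19)(0.823)(8.99×10^-4) / (6.64×10^-26) = 1780 m/s.
K = ½mv² = 0.5·(6.64×10^-26)·(1780)² = 1.06×10^-19 J = 0.660 eV.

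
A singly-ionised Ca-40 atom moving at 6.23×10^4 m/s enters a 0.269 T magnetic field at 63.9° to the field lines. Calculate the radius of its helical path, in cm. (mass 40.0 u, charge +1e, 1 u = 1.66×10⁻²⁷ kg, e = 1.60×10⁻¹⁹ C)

Only the perpendicular component v⊥ = v sin63.9° = 5.59×10^4 m/s is bent by the field.
r = m v⊥ /(qB) = (6.64×10^-26)(5.59×10^4) / [(1×1.60×10^-19)(0.269)] = 0.0863 m.

r ≈ 8.63 cm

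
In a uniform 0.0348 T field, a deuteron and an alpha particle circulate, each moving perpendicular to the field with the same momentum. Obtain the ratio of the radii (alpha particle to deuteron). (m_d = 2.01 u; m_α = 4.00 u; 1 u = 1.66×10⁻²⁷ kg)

ratio ≈ 0.500

r = p/(qB) ⇒ at equal p, r ∝ 1/q.
r_{alpha particle}/r_{deuteron} = 0.500.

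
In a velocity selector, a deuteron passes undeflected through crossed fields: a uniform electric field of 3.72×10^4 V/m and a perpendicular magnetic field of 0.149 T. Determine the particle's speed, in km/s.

v ≈ 250 km/s

For zero net force, qE = qvB, so v = E/B.
v = (3.72×10^4) / (0.149) = 2.50×10^5 m/s.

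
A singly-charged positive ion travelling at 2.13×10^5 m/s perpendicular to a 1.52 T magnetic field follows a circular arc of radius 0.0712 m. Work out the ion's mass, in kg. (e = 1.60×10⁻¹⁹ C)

qvB = mv²/r ⇒ m = qBr/v.
m = (1×1.60×10^-19)(1.52)(0.0712) / (2.13×10^5) = 8.13×10^-26 kg.

m ≈ 8.13×10^-26 kg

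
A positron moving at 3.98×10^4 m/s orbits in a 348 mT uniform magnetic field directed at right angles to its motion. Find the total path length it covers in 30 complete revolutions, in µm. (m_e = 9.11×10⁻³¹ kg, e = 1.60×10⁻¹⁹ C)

r = mv/(qB) = 6.51×10^-7 m, so one revolution covers 2πr = 4.09×10^-6 m.
In 30 revolutions: L = 30·2πr = 1.23×10^-4 m.

L ≈ 123 µm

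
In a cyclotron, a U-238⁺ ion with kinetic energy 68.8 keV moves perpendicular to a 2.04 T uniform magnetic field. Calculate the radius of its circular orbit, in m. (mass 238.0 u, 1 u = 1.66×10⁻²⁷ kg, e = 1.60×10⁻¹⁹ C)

Convert the energy: K = 68.8 keV = 1.10×10^-14 J.
v = √(2K/m) = √(2·1.10×10^-14/3.95×10^-25) = 2.36×10^5 m/s.
r = mv/(qB) = (3.95×10^-25)(2.36×10^5) / [(1×1.60×10^-19)(2.04)] = 0.286 m.

r ≈ 0.286 m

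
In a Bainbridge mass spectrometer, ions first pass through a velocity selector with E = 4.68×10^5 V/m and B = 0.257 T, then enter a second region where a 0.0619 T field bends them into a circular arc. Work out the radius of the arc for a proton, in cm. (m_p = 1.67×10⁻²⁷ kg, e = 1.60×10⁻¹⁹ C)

The selector passes v = E/B = 4.68×10^5/0.257 = 1.82×10^6 m/s.
In the deflection region, r = mv/(qB₂) = (1.67×10^-27)(1.82×10^6) / [(1×1.60×10^-19)(0.0619)] = 0.307 m.

r ≈ 30.7 cm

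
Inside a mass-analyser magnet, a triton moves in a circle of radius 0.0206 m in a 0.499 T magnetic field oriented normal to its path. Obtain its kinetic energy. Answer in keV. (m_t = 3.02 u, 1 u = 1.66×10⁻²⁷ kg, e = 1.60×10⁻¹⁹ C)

v = qBr/m = (1×1.60×10^-19)(0.499)(0.0206) / (5.01×10^-27) = 3.28×10^5 m/s.
K = ½mv² = 0.5·(5.01×10^-27)·(3.28×10^5)² = 2.70×10^-16 J = 1.69 keV.

K ≈ 1.69 keV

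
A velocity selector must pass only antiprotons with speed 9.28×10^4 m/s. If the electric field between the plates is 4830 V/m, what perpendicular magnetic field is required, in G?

qE = qvB ⇒ B = E/v = (4830) / (9.28×10^4) = 0.0520 T.

B ≈ 520 G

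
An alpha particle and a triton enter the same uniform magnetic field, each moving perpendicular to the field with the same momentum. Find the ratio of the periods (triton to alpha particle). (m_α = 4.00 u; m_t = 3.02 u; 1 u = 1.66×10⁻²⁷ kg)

ratio ≈ 1.51

T = 2πm/(qB) is independent of speed, so T₂/T₁ = (m₂/q₂)/(m₁/q₁).
T_{triton}/T_{alpha particle} = (5.01×10^-27/1e) / (6.64×10^-27/2e) = 1.51.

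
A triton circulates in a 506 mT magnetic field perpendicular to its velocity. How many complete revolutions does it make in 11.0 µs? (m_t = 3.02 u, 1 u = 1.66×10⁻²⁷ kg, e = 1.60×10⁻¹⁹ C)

T = 2πm/(qB) = 2π(5.0132×10^-27) / [(1×1.60×10^-19)(0.506)] = 3.8907×10^-7 s.
N = t/T = 1.10×10^-5 / 3.8907×10^-7 ≈ 28.27, so 28 complete revolutions.

N = 28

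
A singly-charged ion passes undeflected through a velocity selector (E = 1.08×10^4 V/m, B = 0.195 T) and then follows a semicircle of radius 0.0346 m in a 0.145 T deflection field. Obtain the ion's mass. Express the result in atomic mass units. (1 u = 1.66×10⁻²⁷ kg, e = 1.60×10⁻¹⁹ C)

m ≈ 8.73 u

v = E/B₁ = 5.54×10^4 m/s.
From r = mv/(qB₂), m = qB₂r/v = (1×1.60×10^-19)(0.145)(0.0346) / (5.54×10^4) = 1.45×10^-26 kg.
In atomic mass units: m = 1.45×10^-26 / 1.66×10^-27 = 8.73 u.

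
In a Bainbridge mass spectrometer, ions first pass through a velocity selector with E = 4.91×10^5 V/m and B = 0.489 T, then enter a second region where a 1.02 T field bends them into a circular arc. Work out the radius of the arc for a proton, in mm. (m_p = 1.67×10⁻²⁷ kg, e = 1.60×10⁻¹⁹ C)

r ≈ 10.3 mm

The selector passes v = E/B = 4.91×10^5/0.489 = 1.00×10^6 m/s.
In the deflection region, r = mv/(qB₂) = (1.67×10^-27)(1.00×10^6) / [(1×1.60×10^-19)(1.02)] = 0.0103 m.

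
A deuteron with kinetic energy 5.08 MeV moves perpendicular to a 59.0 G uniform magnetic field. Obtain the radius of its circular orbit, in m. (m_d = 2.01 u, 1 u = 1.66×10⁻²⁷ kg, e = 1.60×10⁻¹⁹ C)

Convert the energy: K = 5.08 MeV = 8.13×10^-13 J.
v = √(2K/m) = √(2·8.13×10^-13/3.34×10^-27) = 2.21×10^7 m/s.
r = mv/(qB) = (3.34×10^-27)(2.21×10^7) / [(1×1.60×10^-19)(5.90×10^-3)] = 78.0 m.

r ≈ 78.0 m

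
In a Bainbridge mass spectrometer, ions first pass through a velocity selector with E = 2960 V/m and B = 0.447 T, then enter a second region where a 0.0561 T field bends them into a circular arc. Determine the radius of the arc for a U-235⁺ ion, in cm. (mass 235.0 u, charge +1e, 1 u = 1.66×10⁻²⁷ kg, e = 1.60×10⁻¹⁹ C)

The selector passes v = E/B = 2960/0.447 = 6620 m/s.
In the deflection region, r = mv/(qB₂) = (3.90×10^-25)(6620) / [(1×1.60×10^-19)(0.0561)] = 0.288 m.

r ≈ 28.8 cm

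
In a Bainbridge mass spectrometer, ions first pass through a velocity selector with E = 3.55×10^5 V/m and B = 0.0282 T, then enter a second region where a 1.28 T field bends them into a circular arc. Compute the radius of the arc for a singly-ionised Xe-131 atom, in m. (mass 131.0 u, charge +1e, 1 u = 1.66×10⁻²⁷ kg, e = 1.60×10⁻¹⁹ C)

r ≈ 13.4 m

The selector passes v = E/B = 3.55×10^5/0.0282 = 1.26×10^7 m/s.
In the deflection region, r = mv/(qB₂) = (2.17×10^-25)(1.26×10^7) / [(1×1.60×10^-19)(1.28)] = 13.4 m.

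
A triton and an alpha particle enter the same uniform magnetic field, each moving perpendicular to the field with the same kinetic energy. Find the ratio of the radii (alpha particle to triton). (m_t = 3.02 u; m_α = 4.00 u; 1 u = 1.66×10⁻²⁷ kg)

ratio ≈ 0.575

r = √(2mK)/(qB) ⇒ at equal K, r ∝ √m/q.
r_{alpha particle}/r_{triton} = 0.575.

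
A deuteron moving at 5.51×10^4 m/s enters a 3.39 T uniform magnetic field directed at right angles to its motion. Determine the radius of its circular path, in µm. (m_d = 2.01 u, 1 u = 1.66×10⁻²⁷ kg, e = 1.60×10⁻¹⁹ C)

r ≈ 339 µm

The magnetic force provides the centripetal force: qvB = mv²/r, so r = mv/(qB).
r = (3.34×10^-27 kg)(5.51×10^4 m/s) / [(1×1.60×10^-19 C)(3.39 T)] = 3.39×10^-4 m.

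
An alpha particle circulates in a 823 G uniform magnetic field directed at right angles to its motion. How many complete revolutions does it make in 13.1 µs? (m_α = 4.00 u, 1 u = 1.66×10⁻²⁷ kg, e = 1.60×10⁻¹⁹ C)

T = 2πm/(qB) = 2π(6.64×10^-27) / [(2×1.60×10^-19)(0.0823)] = 1.5842×10^-6 s.
N = t/T = 1.31×10^-5 / 1.5842×10^-6 ≈ 8.27, so 8 complete revolutions.

N = 8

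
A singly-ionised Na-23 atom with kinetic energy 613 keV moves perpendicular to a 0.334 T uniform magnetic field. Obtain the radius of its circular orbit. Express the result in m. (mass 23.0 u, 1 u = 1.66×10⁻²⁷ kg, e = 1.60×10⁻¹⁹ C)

Convert the energy: K = 613 keV = 9.81×10^-14 J.
v = √(2K/m) = √(2·9.81×10^-14/3.82×10^-26) = 2.27×10^6 m/s.
r = mv/(qB) = (3.82×10^-26)(2.27×10^6) / [(1×1.60×10^-19)(0.334)] = 1.62 m.

r ≈ 1.62 m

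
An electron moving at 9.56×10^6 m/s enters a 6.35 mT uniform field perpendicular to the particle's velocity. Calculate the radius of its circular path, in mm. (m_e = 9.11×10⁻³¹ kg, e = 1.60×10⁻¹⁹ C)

r ≈ 8.57 mm

The magnetic force provides the centripetal force: qvB = mv²/r, so r = mv/(qB).
r = (9.11×10^-31 kg)(9.56×10^6 m/s) / [(1×1.60×10^-19 C)(6.35×10^-3 T)] = 8.57×10^-3 m.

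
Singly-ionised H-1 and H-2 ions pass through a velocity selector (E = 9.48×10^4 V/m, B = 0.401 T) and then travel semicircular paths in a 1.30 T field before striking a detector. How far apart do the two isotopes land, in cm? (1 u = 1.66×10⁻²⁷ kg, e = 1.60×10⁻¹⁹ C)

Both emerge at v = E/B₁ = 2.36×10^5 m/s.
r = mv/(qB₂), so r₁ = 1.89×10^-3 m and r₂ = 3.77×10^-3 m, giving Δr = 1.89×10^-3 m.
After a semicircle each ion lands a diameter 2r from the entry slit, so the separation is 2Δr = 3.77×10^-3 m.

Δd ≈ 0.377 cm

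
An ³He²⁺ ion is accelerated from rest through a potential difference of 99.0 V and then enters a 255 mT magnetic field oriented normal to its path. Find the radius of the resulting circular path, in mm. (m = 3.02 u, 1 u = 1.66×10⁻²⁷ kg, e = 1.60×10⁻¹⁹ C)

The kinetic energy gained is K = qV = (2×1.60×10^-19)(99.0) = 3.17×10^-17 J.
v = √(2K/m) = 1.12×10^5 m/s.
r = mv/(qB) = (5.01×10^-27)(1.12×10^5) / [(2×1.60×10^-19)(0.255)] = 6.91×10^-3 m.

r ≈ 6.91 mm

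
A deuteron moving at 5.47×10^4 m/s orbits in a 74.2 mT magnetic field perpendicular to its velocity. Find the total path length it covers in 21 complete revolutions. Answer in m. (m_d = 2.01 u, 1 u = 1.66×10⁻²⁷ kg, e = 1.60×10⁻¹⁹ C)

r = mv/(qB) = 0.0154 m, so one revolution covers 2πr = 0.0966 m.
In 21 revolutions: L = 21·2πr = 2.03 m.

L ≈ 2.03 m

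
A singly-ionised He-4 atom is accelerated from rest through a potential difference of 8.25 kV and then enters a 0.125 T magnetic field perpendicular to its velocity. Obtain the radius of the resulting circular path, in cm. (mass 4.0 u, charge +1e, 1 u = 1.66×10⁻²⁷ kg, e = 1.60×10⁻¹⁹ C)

The kinetic energy gained is K = qV = (1×1.60×10^-19)(8250) = 1.32×10^-15 J.
v = √(2K/m) = 6.31×10^5 m/s.
r = mv/(qB) = (6.64×10^-27)(6.31×10^5) / [(1×1.60×10^-19)(0.125)] = 0.209 m.

r ≈ 20.9 cm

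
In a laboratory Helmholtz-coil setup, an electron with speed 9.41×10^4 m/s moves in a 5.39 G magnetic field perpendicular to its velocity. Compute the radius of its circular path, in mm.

The magnetic force provides the centripetal force: qvB = mv²/r, so r = mv/(qB).
r = (9.11×10^-31 kg)(9.41×10^4 m/s) / [(1×1.60×10^-19 C)(5.39×10^-4 T)] = 9.94×10^-4 m.

r ≈ 0.994 mm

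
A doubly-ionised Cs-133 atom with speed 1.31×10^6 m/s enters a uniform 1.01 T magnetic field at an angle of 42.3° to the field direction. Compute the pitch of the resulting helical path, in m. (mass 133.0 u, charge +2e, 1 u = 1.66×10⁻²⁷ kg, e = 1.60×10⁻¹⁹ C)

The velocity component along B is v∥ = v cos42.3° = 9.69×10^5 m/s.
The cyclotron period T = 2πm/(qB) = 4.29×10^-6 s is set by m, q, B alone.
Pitch = v∥·T = (9.69×10^5)(4.29×10^-6) = 4.16 m.

pitch ≈ 4.16 m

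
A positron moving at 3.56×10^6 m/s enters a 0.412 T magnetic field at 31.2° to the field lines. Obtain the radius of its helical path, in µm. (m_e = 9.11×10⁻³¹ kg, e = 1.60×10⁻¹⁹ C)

r ≈ 25.5 µm

Only the perpendicular component v⊥ = v sin31.2° = 1.84×10^6 m/s is bent by the field.
r = m v⊥ /(qB) = (9.11×10^-31)(1.84×10^6) / [(1×1.60×10^-19)(0.412)] = 2.55×10^-5 m.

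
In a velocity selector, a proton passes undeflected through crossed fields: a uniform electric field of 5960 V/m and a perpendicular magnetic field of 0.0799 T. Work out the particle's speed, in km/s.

For zero net force, qE = qvB, so v = E/B.
v = (5960) / (0.0799) = 7.46×10^4 m/s.

v ≈ 74.6 km/s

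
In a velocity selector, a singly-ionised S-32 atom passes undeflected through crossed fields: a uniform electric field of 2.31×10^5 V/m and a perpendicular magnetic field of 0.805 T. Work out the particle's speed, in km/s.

For zero net force, qE = qvB, so v = E/B.
v = (2.31×10^5) / (0.805) = 2.87×10^5 m/s.

v ≈ 287 km/s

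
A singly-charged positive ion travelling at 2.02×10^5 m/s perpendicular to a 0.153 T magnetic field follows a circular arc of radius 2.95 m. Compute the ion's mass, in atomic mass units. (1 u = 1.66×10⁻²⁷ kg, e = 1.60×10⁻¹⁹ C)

qvB = mv²/r ⇒ m = qBr/v.
m = (1×1.60×10^-19)(0.153)(2.95) / (2.02×10^5) = 3.58×10^-25 kg = 215 u.

m ≈ 215 u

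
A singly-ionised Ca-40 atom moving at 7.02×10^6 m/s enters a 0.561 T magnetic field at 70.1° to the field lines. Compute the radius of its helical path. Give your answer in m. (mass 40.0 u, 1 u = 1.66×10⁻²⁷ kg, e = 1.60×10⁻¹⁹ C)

Only the perpendicular component v⊥ = v sin70.1° = 6.60×10^6 m/s is bent by the field.
r = m v⊥ /(qB) = (6.64×10^-26)(6.60×10^6) / [(1×1.60×10^-19)(0.561)] = 4.88 m.

r ≈ 4.88 m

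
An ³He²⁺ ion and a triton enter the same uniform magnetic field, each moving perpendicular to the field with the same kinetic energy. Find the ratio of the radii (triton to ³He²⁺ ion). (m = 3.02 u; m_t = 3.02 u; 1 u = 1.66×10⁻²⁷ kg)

ratio ≈ 2.00

r = √(2mK)/(qB) ⇒ at equal K, r ∝ √m/q.
r_{triton}/r_{³He²⁺ ion} = 2.00.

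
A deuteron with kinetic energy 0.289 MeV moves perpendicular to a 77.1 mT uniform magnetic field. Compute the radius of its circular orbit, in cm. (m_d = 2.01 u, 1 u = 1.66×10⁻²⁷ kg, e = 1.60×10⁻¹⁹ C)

Convert the energy: K = 0.289 MeV = 4.62×10^-14 J.
v = √(2K/m) = √(2·4.62×10^-14/3.34×10^-27) = 5.26×10^6 m/s.
r = mv/(qB) = (3.34×10^-27)(5.26×10^6) / [(1×1.60×10^-19)(0.0771)] = 1.42 m.

r ≈ 142 cm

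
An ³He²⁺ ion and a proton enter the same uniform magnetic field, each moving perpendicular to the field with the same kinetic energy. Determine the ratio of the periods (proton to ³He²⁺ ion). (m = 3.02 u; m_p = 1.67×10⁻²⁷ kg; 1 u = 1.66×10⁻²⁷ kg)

ratio ≈ 0.666

T = 2πm/(qB) is independent of speed, so T₂/T₁ = (m₂/q₂)/(m₁/q₁).
T_{proton}/T_{³He²⁺ ion} = (1.67×10^-27/1e) / (5.01×10^-27/2e) = 0.666.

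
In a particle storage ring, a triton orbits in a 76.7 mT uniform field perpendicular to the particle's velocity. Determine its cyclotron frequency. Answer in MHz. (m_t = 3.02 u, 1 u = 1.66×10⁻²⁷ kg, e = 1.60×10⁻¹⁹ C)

f = qB/(2πm) = (1×1.60×10^-19)(0.0767) / [2π(5.01×10^-27)] = 3.90×10^5 Hz.

f ≈ 0.390 MHz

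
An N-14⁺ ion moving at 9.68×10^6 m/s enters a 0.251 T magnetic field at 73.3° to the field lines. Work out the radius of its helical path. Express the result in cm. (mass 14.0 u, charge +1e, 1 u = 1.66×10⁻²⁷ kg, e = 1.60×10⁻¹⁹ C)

r ≈ 537 cm

Only the perpendicular component v⊥ = v sin73.3° = 9.27×10^6 m/s is bent by the field.
r = m v⊥ /(qB) = (2.32×10^-26)(9.27×10^6) / [(1×1.60×10^-19)(0.251)] = 5.37 m.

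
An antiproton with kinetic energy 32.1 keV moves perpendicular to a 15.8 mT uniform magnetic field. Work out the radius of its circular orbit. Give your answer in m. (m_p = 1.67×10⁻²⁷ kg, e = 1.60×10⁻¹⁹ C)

r ≈ 1.64 m

Convert the energy: K = 32.1 keV = 5.14×10^-15 J.
v = √(2K/m) = √(2·5.14×10^-15/1.67×10^-27) = 2.48×10^6 m/s.
r = mv/(qB) = (1.67×10^-27)(2.48×10^6) / [(1×1.60×10^-19)(0.0158)] = 1.64 m.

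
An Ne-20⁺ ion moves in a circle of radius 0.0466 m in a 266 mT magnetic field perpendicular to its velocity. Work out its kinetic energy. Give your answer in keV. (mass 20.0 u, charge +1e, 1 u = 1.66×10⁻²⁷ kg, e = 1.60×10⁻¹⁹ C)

K ≈ 0.370 keV

v = qBr/m = (1×1.60×10^-19)(0.266)(0.0466) / (3.32×10^-26) = 5.97×10^4 m/s.
K = ½mv² = 0.5·(3.32×10^-26)·(5.97×10^4)² = 5.92×10^-17 J = 0.370 keV.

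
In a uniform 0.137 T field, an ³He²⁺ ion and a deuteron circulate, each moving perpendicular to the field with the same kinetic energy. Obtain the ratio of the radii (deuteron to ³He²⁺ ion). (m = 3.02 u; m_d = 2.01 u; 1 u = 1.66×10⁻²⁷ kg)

ratio ≈ 1.63

r = √(2mK)/(qB) ⇒ at equal K, r ∝ √m/q.
r_{deuteron}/r_{³He²⁺ ion} = 1.63.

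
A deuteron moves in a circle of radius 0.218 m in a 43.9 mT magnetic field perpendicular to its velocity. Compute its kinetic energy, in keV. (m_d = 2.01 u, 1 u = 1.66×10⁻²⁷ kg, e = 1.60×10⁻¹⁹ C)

K ≈ 2.20 keV

v = qBr/m = (1×1.60×10^-19)(0.0439)(0.218) / (3.34×10^-27) = 4.59×10^5 m/s.
K = ½mv² = 0.5·(3.34×10^-27)·(4.59×10^5)² = 3.51×10^-16 J = 2.20 keV.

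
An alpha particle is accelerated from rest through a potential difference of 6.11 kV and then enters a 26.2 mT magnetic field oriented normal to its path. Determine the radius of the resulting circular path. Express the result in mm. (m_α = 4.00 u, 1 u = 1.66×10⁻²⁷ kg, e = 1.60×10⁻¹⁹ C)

The kinetic energy gained is K = qV = (2×1.60×10^-19)(6110) = 1.96×10^-15 J.
v = √(2K/m) = 7.67×10^5 m/s.
r = mv/(qB) = (6.64×10^-27)(7.67×10^5) / [(2×1.60×10^-19)(0.0262)] = 0.608 m.

r ≈ 608 mm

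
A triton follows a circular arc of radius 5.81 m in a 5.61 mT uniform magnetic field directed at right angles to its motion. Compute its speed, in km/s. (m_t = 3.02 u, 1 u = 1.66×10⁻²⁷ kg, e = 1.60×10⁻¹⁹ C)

From qvB = mv²/r, v = qBr/m.
v = (1×1.60×10^-19)(5.61×10^-3)(5.81) / (5.01×10^-27) = 1.04×10^6 m/s.

v ≈ 1040 km/s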